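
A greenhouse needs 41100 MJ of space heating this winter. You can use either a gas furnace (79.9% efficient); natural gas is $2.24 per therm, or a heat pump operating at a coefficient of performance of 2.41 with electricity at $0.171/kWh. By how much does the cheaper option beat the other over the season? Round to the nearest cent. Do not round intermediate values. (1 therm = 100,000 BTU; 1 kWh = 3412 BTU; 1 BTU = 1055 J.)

Heat load = 41100 MJ = 41,100,000,000 J / 1055 = 38,957,346 BTU
Gas: input = 38,957,346 / 0.799 = 48,757,630 BTU = 487.6 therm → 487.6 × $2.24 = $1,092.17
Heat pump: 38,957,346 BTU / 3412 = 11,420 kWh heat; / 2.41 = 4,738 kWh in → × $0.171 = $810.14
Difference = |$1,092.17 − $810.14| = $282.03

$282.03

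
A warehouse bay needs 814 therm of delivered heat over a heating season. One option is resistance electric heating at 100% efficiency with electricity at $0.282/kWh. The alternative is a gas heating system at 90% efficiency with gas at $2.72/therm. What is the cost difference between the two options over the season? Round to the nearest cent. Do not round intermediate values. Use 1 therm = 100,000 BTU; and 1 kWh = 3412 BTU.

$4267.58

Heat load = 814 therm × 100,000 = 81,400,000 BTU
Gas: input = 81,400,000 / 0.90 = 90,444,444 BTU = 904.4 therm → 904.4 × $2.72 = $2,460.09
Electric: 81,400,000 BTU / 3412 = 23,860 kWh → × $0.282 = $6,727.67
Difference = |$2,460.09 − $6,727.67| = $4,267.58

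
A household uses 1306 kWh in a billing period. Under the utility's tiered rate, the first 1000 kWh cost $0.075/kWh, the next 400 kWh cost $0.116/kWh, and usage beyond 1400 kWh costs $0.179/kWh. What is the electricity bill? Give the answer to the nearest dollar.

First 1000 kWh × $0.075 = $75.00
Next 306 kWh × $0.116 = $35.50
Remaining tier: 0 kWh (not reached)
Total = $110.50 ≈ $110

$110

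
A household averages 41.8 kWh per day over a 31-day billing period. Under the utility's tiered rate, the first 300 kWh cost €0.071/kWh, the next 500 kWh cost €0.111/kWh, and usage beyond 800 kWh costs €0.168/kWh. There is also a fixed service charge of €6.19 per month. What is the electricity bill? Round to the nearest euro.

€166

Usage = 41.8 kWh/day × 31 days = 1295.8 kWh
First 300 kWh × €0.071 = €21.30
Next 500 kWh × €0.111 = €55.50
Remaining 495.8 kWh × €0.168 = €83.29
Energy charge = €160.09; + service €6.19 = €166.28 ≈ €166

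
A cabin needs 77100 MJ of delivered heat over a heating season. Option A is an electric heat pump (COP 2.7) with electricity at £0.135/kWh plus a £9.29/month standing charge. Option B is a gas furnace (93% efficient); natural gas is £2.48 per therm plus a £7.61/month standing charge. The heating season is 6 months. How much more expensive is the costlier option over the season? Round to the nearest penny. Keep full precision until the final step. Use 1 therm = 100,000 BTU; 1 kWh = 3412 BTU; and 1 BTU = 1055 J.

£867.80

Heat load = 77100 MJ = 77,100,000,000 J / 1055 = 73,080,569 BTU
Gas: input = 73,080,569 / 0.930 = 78,581,257 BTU = 785.8 therm → 785.8 × £2.48 = £1,948.82; + 6 × £7.61 standing = £1,994.48
Heat pump: 73,080,569 BTU / 3412 = 21,420 kWh heat; / 2.7 = 7,933 kWh in → × £0.135 = £1,070.93; + 6 × £9.29 standing = £1,126.67
Difference = |£1,994.48 − £1,126.67| = £867.80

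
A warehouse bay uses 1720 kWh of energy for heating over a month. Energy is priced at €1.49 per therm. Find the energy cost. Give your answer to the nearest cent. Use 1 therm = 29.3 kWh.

1720 kWh × (0.03413 therm/kWh) = 58.7 therm
Cost = 58.7 therm × €1.49/therm = €87.47

€87.47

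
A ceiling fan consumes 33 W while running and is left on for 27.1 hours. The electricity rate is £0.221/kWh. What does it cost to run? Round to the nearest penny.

£0.20

Energy = 33 W × 27.1 h = 894 Wh = 0.8943 kWh
Cost = 0.8943 kWh × £0.221/kWh = £0.20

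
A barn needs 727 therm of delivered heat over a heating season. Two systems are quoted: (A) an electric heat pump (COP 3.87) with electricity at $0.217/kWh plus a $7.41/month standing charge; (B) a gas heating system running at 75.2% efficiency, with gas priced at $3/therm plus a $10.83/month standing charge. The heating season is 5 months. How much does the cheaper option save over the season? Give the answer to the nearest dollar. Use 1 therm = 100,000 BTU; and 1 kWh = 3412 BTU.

Heat load = 727 therm × 100,000 = 72,700,000 BTU
Gas: input = 72,700,000 / 0.752 = 96,675,532 BTU = 966.8 therm → 966.8 × $3 = $2,900.27; + 5 × $10.83 standing = $2,954.42
Heat pump: 72,700,000 BTU / 3412 = 21,310 kWh heat; / 3.87 = 5,506 kWh in → × $0.217 = $1,194.74; + 5 × $7.41 standing = $1,231.79
Difference = |$2,954.42 − $1,231.79| = $1,722.62 ≈ $1723

$1723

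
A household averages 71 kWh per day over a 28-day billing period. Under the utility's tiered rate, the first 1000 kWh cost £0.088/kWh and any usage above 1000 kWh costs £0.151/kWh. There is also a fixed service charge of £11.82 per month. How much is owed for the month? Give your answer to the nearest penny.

Usage = 71 kWh/day × 28 days = 1988 kWh
First 1000 kWh × £0.088 = £88.00
Remaining 988 kWh × £0.151 = £149.19
Energy charge = £237.19; + service £11.82 = £249.01

£249.01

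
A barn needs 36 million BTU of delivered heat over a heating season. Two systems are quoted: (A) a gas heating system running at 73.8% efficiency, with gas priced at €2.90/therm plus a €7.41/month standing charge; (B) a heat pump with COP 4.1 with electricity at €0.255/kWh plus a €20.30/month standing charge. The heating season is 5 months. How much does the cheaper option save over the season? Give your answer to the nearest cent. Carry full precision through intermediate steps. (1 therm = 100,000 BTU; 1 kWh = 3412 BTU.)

Heat load = 36 × 10⁶ BTU = 36,000,000 BTU
Gas: input = 36,000,000 / 0.738 = 48,780,488 BTU = 487.8 therm → 487.8 × €2.90 = €1,414.63; + 5 × €7.41 standing = €1,451.68
Heat pump: 36,000,000 BTU / 3412 = 10,550 kWh heat; / 4.1 = 2,573 kWh in → × €0.255 = €656.22; + 5 × €20.30 standing = €757.72
Difference = |€1,451.68 − €757.72| = €693.96

€693.96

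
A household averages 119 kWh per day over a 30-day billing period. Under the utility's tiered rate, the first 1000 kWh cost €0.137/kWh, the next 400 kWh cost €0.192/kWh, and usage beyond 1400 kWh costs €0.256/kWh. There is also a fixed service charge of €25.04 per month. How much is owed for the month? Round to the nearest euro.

Usage = 119 kWh/day × 30 days = 3570 kWh
First 1000 kWh × €0.137 = €137.00
Next 400 kWh × €0.192 = €76.80
Remaining 2170 kWh × €0.256 = €555.52
Energy charge = €769.32; + service €25.04 = €794.36 ≈ €794

€794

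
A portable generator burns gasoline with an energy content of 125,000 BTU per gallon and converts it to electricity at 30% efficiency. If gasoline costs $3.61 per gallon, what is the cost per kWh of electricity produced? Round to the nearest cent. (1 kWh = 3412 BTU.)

$0.33

Electrical output per gallon = 125,000 BTU × 0.30 / 3412 BTU/kWh = 10.99 kWh
Cost per kWh = $3.61 / 10.99 kWh = $0.328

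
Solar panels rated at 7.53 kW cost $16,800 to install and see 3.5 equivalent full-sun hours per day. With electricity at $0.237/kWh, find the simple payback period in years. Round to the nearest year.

Daily generation = 7.53 kW × 3.5 h = 26.36 kWh
Annual generation = 26.36 × 365 = 9619.6 kWh
Annual savings = 9619.6 × $0.237 = $2,279.84
Payback = $16,800 / $2,279.84 = 7.37 years

7 years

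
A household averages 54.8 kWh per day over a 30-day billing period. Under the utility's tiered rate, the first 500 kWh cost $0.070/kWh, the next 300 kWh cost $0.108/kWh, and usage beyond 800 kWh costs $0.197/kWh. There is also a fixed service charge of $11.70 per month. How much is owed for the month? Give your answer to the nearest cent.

$245.37

Usage = 54.8 kWh/day × 30 days = 1644 kWh
First 500 kWh × $0.070 = $35.00
Next 300 kWh × $0.108 = $32.40
Remaining 844 kWh × $0.197 = $166.27
Energy charge = $233.67; + service $11.70 = $245.37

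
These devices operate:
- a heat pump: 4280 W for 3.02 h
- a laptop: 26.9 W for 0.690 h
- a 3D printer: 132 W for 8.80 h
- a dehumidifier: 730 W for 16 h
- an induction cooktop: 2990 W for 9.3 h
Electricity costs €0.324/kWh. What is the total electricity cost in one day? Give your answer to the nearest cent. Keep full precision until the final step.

€17.36

heat pump: 4280 W × 3.02 h = 12,926 Wh = 12.93 kWh
laptop: 26.9 W × 0.690 h = 19 Wh = 0.01856 kWh
3D printer: 132 W × 8.80 h = 1,162 Wh = 1.162 kWh
dehumidifier: 730 W × 16 h = 11,680 Wh = 11.68 kWh
induction cooktop: 2990 W × 9.3 h = 27,807 Wh = 27.81 kWh
Total energy = 12.93 + 0.01856 + 1.162 + 11.68 + 27.81 = 53.59 kWh
Cost = 53.59 kWh × €0.324 = €17.36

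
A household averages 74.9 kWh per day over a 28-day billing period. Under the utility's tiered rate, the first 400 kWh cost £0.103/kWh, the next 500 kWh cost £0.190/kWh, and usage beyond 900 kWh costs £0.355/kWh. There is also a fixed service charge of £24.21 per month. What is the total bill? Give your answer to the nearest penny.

£585.42

Usage = 74.9 kWh/day × 28 days = 2097.2 kWh
First 400 kWh × £0.103 = £41.20
Next 500 kWh × £0.190 = £95.00
Remaining 1197.2 kWh × £0.355 = £425.01
Energy charge = £561.21; + service £24.21 = £585.42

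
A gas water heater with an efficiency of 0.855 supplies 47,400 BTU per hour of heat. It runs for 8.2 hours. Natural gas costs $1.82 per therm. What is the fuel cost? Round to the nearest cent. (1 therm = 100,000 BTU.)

$8.27

Heat delivered = 47,400 BTU/h × 8.2 h = 388,680 BTU
Gas input = 388,680 / 0.855 = 454,596 BTU
= 454,596 / 100,000 = 4.546 therm
Cost = 4.546 × $1.82/therm = $8.27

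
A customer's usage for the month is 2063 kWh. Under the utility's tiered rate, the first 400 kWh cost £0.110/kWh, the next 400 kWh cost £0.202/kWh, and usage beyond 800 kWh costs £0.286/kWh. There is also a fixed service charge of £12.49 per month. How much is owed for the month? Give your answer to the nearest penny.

First 400 kWh × £0.110 = £44.00
Next 400 kWh × £0.202 = £80.80
Remaining 1263 kWh × £0.286 = £361.22
Energy charge = £486.02; + service £12.49 = £498.51

£498.51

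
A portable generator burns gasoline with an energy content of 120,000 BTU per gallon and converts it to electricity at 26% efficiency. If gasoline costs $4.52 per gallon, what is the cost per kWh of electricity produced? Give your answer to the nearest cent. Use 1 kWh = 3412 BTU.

Electrical output per gallon = 120,000 BTU × 0.26 / 3412 BTU/kWh = 9.144 kWh
Cost per kWh = $4.52 / 9.144 kWh = $0.494

$0.49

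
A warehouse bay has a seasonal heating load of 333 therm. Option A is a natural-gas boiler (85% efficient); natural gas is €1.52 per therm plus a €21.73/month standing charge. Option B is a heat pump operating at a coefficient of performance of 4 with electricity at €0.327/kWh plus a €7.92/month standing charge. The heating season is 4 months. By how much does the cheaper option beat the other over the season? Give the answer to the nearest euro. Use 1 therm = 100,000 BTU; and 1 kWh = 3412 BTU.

€147

Heat load = 333 therm × 100,000 = 33,300,000 BTU
Gas: input = 33,300,000 / 0.85 = 39,176,471 BTU = 391.8 therm → 391.8 × €1.52 = €595.48; + 4 × €21.73 standing = €682.40
Heat pump: 33,300,000 BTU / 3412 = 9,760 kWh heat; / 4 = 2,440 kWh in → × €0.327 = €797.85; + 4 × €7.92 standing = €829.53
Difference = |€682.40 − €829.53| = €147.13 ≈ €147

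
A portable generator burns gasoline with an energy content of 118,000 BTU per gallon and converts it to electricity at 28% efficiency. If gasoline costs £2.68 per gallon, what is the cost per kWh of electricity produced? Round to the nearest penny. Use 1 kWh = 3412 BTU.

£0.28

Electrical output per gallon = 118,000 BTU × 0.28 / 3412 BTU/kWh = 9.683 kWh
Cost per kWh = £2.68 / 9.683 kWh = £0.277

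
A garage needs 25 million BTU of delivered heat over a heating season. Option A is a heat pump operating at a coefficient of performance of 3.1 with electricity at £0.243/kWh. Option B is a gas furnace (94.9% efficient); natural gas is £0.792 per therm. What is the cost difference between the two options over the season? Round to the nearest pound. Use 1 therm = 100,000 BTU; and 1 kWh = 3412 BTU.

£366

Heat load = 25 × 10⁶ BTU = 25,000,000 BTU
Gas: input = 25,000,000 / 0.949 = 26,343,519 BTU = 263.4 therm → 263.4 × £0.792 = £208.64
Heat pump: 25,000,000 BTU / 3412 = 7,327 kWh heat; / 3.1 = 2,364 kWh in → × £0.243 = £574.35
Difference = |£208.64 − £574.35| = £365.71 ≈ £366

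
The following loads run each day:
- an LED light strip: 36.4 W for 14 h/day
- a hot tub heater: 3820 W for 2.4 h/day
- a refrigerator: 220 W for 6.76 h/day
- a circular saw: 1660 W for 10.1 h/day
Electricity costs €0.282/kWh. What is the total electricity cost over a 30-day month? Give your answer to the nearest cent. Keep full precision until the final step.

€236.29

LED light strip: 36.4 W × 14 h × 30 d = 15,288 Wh = 15.29 kWh
hot tub heater: 3820 W × 2.4 h × 30 d = 275,040 Wh = 275 kWh
refrigerator: 220 W × 6.76 h × 30 d = 44,616 Wh = 44.62 kWh
circular saw: 1660 W × 10.1 h × 30 d = 502,980 Wh = 503 kWh
Total energy = 15.29 + 275 + 44.62 + 503 = 837.9 kWh
Cost = 837.9 kWh × €0.282 = €236.29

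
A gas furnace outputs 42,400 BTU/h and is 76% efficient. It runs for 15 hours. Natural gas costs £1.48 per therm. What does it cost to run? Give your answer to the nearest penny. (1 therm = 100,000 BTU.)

Heat delivered = 42,400 BTU/h × 15 h = 636,000 BTU
Gas input = 636,000 / 0.76 = 836,842 BTU
= 836,842 / 100,000 = 8.368 therm
Cost = 8.368 × £1.48/therm = £12.39

£12.39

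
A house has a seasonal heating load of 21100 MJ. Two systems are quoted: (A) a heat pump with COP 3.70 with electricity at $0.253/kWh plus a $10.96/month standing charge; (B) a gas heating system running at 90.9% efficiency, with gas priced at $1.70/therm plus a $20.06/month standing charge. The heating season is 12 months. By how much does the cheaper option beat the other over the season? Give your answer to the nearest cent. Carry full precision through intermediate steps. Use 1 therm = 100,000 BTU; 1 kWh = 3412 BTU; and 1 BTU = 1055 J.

Heat load = 21100 MJ = 21,100,000,000 J / 1055 = 20,000,000 BTU
Gas: input = 20,000,000 / 0.909 = 22,002,200 BTU = 220 therm → 220 × $1.70 = $374.04; + 12 × $20.06 standing = $614.76
Heat pump: 20,000,000 BTU / 3412 = 5,862 kWh heat; / 3.70 = 1,584 kWh in → × $0.253 = $400.81; + 12 × $10.96 standing = $532.33
Difference = |$614.76 − $532.33| = $82.43

$82.43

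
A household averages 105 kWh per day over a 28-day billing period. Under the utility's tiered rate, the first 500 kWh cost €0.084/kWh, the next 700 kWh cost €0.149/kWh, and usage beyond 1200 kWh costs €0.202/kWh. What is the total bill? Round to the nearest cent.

€497.78

Usage = 105 kWh/day × 28 days = 2940 kWh
First 500 kWh × €0.084 = €42.00
Next 700 kWh × €0.149 = €104.30
Remaining 1740 kWh × €0.202 = €351.48
Total = €497.78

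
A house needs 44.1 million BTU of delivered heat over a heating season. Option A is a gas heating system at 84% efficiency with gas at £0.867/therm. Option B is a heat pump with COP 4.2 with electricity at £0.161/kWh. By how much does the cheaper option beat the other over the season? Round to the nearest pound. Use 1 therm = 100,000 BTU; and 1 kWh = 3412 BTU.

£40

Heat load = 44.1 × 10⁶ BTU = 44,100,000 BTU
Gas: input = 44,100,000 / 0.84 = 52,500,000 BTU = 525 therm → 525 × £0.867 = £455.18
Heat pump: 44,100,000 BTU / 3412 = 12,920 kWh heat; / 4.2 = 3,077 kWh in → × £0.161 = £495.46
Difference = |£455.18 − £495.46| = £40.28 ≈ £40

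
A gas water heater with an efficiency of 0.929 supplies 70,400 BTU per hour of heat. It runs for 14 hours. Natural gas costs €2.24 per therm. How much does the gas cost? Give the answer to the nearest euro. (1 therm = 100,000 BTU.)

Heat delivered = 70,400 BTU/h × 14 h = 985,600 BTU
Gas input = 985,600 / 0.929 = 1,060,926 BTU
= 1,060,926 / 100,000 = 10.61 therm
Cost = 10.61 × €2.24/therm = €23.76 ≈ €24

€24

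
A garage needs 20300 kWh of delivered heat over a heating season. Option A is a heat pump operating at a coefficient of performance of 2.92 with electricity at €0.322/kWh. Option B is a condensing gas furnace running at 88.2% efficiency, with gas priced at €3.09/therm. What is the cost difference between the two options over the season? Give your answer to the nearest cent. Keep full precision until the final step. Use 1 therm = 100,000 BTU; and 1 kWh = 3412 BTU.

€188.02

Heat load = 20300 kWh × 3412 = 69,263,600 BTU
Gas: input = 69,263,600 / 0.882 = 78,530,159 BTU = 785.3 therm → 785.3 × €3.09 = €2,426.58
Heat pump: 69,263,600 BTU / 3412 = 20,300 kWh heat; / 2.92 = 6,952 kWh in → × €0.322 = €2,238.56
Difference = |€2,426.58 − €2,238.56| = €188.02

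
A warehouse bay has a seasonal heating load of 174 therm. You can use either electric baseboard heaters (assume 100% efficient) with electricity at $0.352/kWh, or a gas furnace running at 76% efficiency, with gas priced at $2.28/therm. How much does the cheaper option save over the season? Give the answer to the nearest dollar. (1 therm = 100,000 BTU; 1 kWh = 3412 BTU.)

$1273

Heat load = 174 therm × 100,000 = 17,400,000 BTU
Gas: input = 17,400,000 / 0.76 = 22,894,737 BTU = 228.9 therm → 228.9 × $2.28 = $522.00
Electric: 17,400,000 BTU / 3412 = 5,100 kWh → × $0.352 = $1,795.08
Difference = |$522.00 − $1,795.08| = $1,273.08 ≈ $1273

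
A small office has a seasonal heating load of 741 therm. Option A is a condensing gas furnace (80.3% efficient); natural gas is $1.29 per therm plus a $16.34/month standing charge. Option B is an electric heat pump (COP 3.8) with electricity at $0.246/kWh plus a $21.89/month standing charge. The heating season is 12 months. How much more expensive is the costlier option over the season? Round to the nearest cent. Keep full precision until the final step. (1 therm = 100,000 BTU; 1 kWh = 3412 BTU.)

Heat load = 741 therm × 100,000 = 74,100,000 BTU
Gas: input = 74,100,000 / 0.803 = 92,278,954 BTU = 922.8 therm → 922.8 × $1.29 = $1,190.40; + 12 × $16.34 standing = $1,386.48
Heat pump: 74,100,000 BTU / 3412 = 21,720 kWh heat; / 3.8 = 5,715 kWh in → × $0.246 = $1,405.92; + 12 × $21.89 standing = $1,668.60
Difference = |$1,386.48 − $1,668.60| = $282.12

$282.12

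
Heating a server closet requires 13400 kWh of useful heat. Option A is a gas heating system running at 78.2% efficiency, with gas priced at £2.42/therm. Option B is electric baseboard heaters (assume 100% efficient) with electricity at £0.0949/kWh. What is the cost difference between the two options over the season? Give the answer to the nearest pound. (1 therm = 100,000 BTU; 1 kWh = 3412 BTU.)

Heat load = 13400 kWh × 3412 = 45,720,800 BTU
Gas: input = 45,720,800 / 0.782 = 58,466,496 BTU = 584.7 therm → 584.7 × £2.42 = £1,414.89
Electric: 45,720,800 BTU / 3412 = 13,400 kWh → × £0.0949 = £1,271.66
Difference = |£1,414.89 − £1,271.66| = £143.23 ≈ £143

£143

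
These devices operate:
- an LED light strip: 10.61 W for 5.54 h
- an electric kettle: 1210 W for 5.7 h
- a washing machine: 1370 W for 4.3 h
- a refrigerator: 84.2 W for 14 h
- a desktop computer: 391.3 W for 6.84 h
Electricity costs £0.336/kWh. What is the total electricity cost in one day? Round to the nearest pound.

£6

LED light strip: 10.61 W × 5.54 h = 59 Wh = 0.05878 kWh
electric kettle: 1210 W × 5.7 h = 6,897 Wh = 6.897 kWh
washing machine: 1370 W × 4.3 h = 5,891 Wh = 5.891 kWh
refrigerator: 84.2 W × 14 h = 1,179 Wh = 1.179 kWh
desktop computer: 391.3 W × 6.84 h = 2,676 Wh = 2.676 kWh
Total energy = 0.05878 + 6.897 + 5.891 + 1.179 + 2.676 = 16.7 kWh
Cost = 16.7 kWh × £0.336 = £5.61 ≈ £6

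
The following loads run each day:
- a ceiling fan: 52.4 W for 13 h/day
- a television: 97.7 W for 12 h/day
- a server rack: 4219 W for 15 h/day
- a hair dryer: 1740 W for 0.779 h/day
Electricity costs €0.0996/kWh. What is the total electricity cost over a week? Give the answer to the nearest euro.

€46

ceiling fan: 52.4 W × 13 h × 7 d = 4,768 Wh = 4.768 kWh
television: 97.7 W × 12 h × 7 d = 8,207 Wh = 8.207 kWh
server rack: 4219 W × 15 h × 7 d = 442,995 Wh = 443 kWh
hair dryer: 1740 W × 0.779 h × 7 d = 9,488 Wh = 9.488 kWh
Total energy = 4.768 + 8.207 + 443 + 9.488 = 465.5 kWh
Cost = 465.5 kWh × €0.0996 = €46.36 ≈ €46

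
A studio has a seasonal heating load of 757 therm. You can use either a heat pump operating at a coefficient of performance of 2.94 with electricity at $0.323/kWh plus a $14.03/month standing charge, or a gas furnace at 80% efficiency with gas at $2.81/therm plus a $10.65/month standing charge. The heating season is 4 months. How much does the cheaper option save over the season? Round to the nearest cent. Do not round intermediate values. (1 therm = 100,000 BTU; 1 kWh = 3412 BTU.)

$207.96

Heat load = 757 therm × 100,000 = 75,700,000 BTU
Gas: input = 75,700,000 / 0.80 = 94,625,000 BTU = 946.2 therm → 946.2 × $2.81 = $2,658.96; + 4 × $10.65 standing = $2,701.56
Heat pump: 75,700,000 BTU / 3412 = 22,190 kWh heat; / 2.94 = 7,546 kWh in → × $0.323 = $2,437.49; + 4 × $14.03 standing = $2,493.61
Difference = |$2,701.56 − $2,493.61| = $207.96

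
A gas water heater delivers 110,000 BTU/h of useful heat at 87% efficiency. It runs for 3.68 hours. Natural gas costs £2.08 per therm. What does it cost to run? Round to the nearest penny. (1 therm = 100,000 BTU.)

£9.68

Heat delivered = 110,000 BTU/h × 3.68 h = 404,800 BTU
Gas input = 404,800 / 0.87 = 465,287 BTU
= 465,287 / 100,000 = 4.653 therm
Cost = 4.653 × £2.08/therm = £9.68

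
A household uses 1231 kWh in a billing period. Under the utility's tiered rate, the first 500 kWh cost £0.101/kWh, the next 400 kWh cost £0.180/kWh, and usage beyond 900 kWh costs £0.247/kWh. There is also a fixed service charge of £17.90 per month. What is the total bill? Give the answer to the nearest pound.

£222

First 500 kWh × £0.101 = £50.50
Next 400 kWh × £0.180 = £72.00
Remaining 331 kWh × £0.247 = £81.76
Energy charge = £204.26; + service £17.90 = £222.16 ≈ £222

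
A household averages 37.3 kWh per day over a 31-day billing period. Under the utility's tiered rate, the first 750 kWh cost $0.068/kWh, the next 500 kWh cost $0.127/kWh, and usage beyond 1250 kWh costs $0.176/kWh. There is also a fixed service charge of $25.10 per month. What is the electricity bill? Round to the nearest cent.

Usage = 37.3 kWh/day × 31 days = 1156.3 kWh
First 750 kWh × $0.068 = $51.00
Next 406.3 kWh × $0.127 = $51.60
Remaining tier: 0 kWh (not reached)
Energy charge = $102.60; + service $25.10 = $127.70

$127.70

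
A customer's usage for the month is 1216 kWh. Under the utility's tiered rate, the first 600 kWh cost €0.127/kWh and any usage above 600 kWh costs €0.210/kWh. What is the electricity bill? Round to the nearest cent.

First 600 kWh × €0.127 = €76.20
Remaining 616 kWh × €0.210 = €129.36
Total = €205.56

€205.56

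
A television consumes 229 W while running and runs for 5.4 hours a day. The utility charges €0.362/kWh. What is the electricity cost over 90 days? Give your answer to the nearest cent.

Energy = 229 W × 5.4 h/day × 90 days = 111,294 Wh = 111.3 kWh
Cost = 111.3 kWh × €0.362/kWh = €40.29

€40.29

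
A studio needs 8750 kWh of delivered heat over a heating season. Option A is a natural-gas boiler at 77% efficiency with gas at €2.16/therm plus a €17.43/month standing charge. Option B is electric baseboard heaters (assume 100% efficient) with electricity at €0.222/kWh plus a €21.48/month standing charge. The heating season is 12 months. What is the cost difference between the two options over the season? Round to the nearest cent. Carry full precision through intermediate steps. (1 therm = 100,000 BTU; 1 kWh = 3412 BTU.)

Heat load = 8750 kWh × 3412 = 29,855,000 BTU
Gas: input = 29,855,000 / 0.77 = 38,772,727 BTU = 387.7 therm → 387.7 × €2.16 = €837.49; + 12 × €17.43 standing = €1,046.65
Electric: 29,855,000 BTU / 3412 = 8,750 kWh → × €0.222 = €1,942.50; + 12 × €21.48 standing = €2,200.26
Difference = |€1,046.65 − €2,200.26| = €1,153.61

€1153.61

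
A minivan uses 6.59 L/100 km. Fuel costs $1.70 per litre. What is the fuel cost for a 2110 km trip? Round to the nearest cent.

Fuel = 6.59 L/100 km × 2110 km / 100 = 139 L
Cost = 139 L × $1.70/L = $236.38

$236.38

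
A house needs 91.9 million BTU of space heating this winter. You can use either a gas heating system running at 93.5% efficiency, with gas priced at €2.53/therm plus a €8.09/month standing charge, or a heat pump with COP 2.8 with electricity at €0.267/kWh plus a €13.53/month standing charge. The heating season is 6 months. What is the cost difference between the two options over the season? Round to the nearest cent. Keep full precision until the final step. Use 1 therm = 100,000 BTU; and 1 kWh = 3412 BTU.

€114.32

Heat load = 91.9 × 10⁶ BTU = 91,900,000 BTU
Gas: input = 91,900,000 / 0.935 = 98,288,770 BTU = 982.9 therm → 982.9 × €2.53 = €2,486.71; + 6 × €8.09 standing = €2,535.25
Heat pump: 91,900,000 BTU / 3412 = 26,930 kWh heat; / 2.8 = 9,619 kWh in → × €0.267 = €2,568.38; + 6 × €13.53 standing = €2,649.56
Difference = |€2,535.25 − €2,649.56| = €114.32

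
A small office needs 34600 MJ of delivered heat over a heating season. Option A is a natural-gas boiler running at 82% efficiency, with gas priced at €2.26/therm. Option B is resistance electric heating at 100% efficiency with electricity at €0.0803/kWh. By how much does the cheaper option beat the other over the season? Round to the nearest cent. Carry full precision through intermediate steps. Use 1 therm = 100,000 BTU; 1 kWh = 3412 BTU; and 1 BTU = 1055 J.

€132.05

Heat load = 34600 MJ = 34,600,000,000 J / 1055 = 32,796,209 BTU
Gas: input = 32,796,209 / 0.82 = 39,995,376 BTU = 400 therm → 400 × €2.26 = €903.90
Electric: 32,796,209 BTU / 3412 = 9,612 kWh → × €0.0803 = €771.85
Difference = |€903.90 − €771.85| = €132.05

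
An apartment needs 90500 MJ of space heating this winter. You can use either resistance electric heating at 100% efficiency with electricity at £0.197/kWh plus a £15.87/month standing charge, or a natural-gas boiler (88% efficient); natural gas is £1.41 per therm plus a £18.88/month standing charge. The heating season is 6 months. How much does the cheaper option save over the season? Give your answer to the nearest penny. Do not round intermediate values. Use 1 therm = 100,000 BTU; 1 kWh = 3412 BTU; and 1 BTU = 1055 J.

Heat load = 90500 MJ = 90,500,000,000 J / 1055 = 85,781,991 BTU
Gas: input = 85,781,991 / 0.88 = 97,479,535 BTU = 974.8 therm → 974.8 × £1.41 = £1,374.46; + 6 × £18.88 standing = £1,487.74
Electric: 85,781,991 BTU / 3412 = 25,140 kWh → × £0.197 = £4,952.83; + 6 × £15.87 standing = £5,048.05
Difference = |£1,487.74 − £5,048.05| = £3,560.31

£3560.31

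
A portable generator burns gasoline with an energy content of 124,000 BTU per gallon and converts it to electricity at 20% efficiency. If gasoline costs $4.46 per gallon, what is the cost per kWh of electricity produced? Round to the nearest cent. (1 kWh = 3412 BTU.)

Electrical output per gallon = 124,000 BTU × 0.20 / 3412 BTU/kWh = 7.268 kWh
Cost per kWh = $4.46 / 7.268 kWh = $0.614

$0.61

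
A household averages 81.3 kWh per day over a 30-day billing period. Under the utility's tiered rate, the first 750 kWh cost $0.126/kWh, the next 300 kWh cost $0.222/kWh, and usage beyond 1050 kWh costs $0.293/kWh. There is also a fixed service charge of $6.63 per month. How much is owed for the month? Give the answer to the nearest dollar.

Usage = 81.3 kWh/day × 30 days = 2439 kWh
First 750 kWh × $0.126 = $94.50
Next 300 kWh × $0.222 = $66.60
Remaining 1389 kWh × $0.293 = $406.98
Energy charge = $568.08; + service $6.63 = $574.71 ≈ $575

$575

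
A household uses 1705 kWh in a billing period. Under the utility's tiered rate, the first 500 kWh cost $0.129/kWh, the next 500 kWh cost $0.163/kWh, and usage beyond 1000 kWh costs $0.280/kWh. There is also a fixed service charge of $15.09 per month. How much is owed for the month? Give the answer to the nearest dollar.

$358

First 500 kWh × $0.129 = $64.50
Next 500 kWh × $0.163 = $81.50
Remaining 705 kWh × $0.280 = $197.40
Energy charge = $343.40; + service $15.09 = $358.49 ≈ $358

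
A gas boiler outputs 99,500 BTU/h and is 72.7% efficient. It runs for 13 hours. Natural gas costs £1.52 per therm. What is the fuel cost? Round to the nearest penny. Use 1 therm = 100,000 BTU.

Heat delivered = 99,500 BTU/h × 13 h = 1,293,500 BTU
Gas input = 1,293,500 / 0.727 = 1,779,230 BTU
= 1,779,230 / 100,000 = 17.79 therm
Cost = 17.79 × £1.52/therm = £27.04

£27.04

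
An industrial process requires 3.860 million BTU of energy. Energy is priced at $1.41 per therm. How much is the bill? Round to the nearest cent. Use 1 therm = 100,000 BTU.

3.860 million BTU × (10 therm/million BTU) = 38.6 therm
Cost = 38.6 therm × $1.41/therm = $54.43

$54.43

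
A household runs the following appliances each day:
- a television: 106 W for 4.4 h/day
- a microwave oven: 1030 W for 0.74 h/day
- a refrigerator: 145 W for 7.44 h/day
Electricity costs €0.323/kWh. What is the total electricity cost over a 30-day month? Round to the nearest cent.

television: 106 W × 4.4 h × 30 d = 13,992 Wh = 13.99 kWh
microwave oven: 1030 W × 0.74 h × 30 d = 22,866 Wh = 22.87 kWh
refrigerator: 145 W × 7.44 h × 30 d = 32,364 Wh = 32.36 kWh
Total energy = 13.99 + 22.87 + 32.36 = 69.22 kWh
Cost = 69.22 kWh × €0.323 = €22.36

€22.36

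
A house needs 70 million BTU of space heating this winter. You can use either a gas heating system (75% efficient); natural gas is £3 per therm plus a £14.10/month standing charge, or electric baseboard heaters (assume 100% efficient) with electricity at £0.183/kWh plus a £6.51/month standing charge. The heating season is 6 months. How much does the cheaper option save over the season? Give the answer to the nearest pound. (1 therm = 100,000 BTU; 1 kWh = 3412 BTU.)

Heat load = 70 × 10⁶ BTU = 70,000,000 BTU
Gas: input = 70,000,000 / 0.75 = 93,333,333 BTU = 933.3 therm → 933.3 × £3 = £2,800.00; + 6 × £14.10 standing = £2,884.60
Electric: 70,000,000 BTU / 3412 = 20,520 kWh → × £0.183 = £3,754.40; + 6 × £6.51 standing = £3,793.46
Difference = |£2,884.60 − £3,793.46| = £908.86 ≈ £909

£909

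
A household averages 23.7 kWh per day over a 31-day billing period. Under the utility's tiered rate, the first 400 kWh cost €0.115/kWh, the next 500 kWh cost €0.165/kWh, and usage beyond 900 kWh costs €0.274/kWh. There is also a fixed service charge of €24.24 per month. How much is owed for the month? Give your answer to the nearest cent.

Usage = 23.7 kWh/day × 31 days = 734.7 kWh
First 400 kWh × €0.115 = €46.00
Next 334.7 kWh × €0.165 = €55.23
Remaining tier: 0 kWh (not reached)
Energy charge = €101.23; + service €24.24 = €125.47

€125.47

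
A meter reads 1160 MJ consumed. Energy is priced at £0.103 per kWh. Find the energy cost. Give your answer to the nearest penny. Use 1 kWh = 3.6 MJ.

1160 MJ × (0.27778 kWh/MJ) = 322.2 kWh
Cost = 322.2 kWh × £0.103/kWh = £33.19

£33.19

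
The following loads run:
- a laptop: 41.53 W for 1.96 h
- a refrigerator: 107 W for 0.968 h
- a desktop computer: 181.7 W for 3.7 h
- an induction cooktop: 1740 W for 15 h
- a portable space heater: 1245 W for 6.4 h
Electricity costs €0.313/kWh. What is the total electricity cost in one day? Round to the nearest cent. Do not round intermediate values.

laptop: 41.53 W × 1.96 h = 81 Wh = 0.0814 kWh
refrigerator: 107 W × 0.968 h = 104 Wh = 0.1036 kWh
desktop computer: 181.7 W × 3.7 h = 672 Wh = 0.6723 kWh
induction cooktop: 1740 W × 15 h = 26,100 Wh = 26.1 kWh
portable space heater: 1245 W × 6.4 h = 7,968 Wh = 7.968 kWh
Total energy = 0.0814 + 0.1036 + 0.6723 + 26.1 + 7.968 = 34.93 kWh
Cost = 34.93 kWh × €0.313 = €10.93

€10.93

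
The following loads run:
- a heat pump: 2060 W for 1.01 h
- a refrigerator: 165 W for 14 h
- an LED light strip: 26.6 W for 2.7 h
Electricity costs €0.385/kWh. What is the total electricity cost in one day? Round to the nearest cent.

€1.72

heat pump: 2060 W × 1.01 h = 2,081 Wh = 2.081 kWh
refrigerator: 165 W × 14 h = 2,310 Wh = 2.31 kWh
LED light strip: 26.6 W × 2.7 h = 72 Wh = 0.07182 kWh
Total energy = 2.081 + 2.31 + 0.07182 = 4.462 kWh
Cost = 4.462 kWh × €0.385 = €1.72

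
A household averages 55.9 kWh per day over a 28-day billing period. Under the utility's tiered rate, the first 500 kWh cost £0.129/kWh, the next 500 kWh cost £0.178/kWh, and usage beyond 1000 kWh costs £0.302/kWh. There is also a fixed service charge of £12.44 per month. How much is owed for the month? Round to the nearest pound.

£337

Usage = 55.9 kWh/day × 28 days = 1565.2 kWh
First 500 kWh × £0.129 = £64.50
Next 500 kWh × £0.178 = £89.00
Remaining 565.2 kWh × £0.302 = £170.69
Energy charge = £324.19; + service £12.44 = £336.63 ≈ £337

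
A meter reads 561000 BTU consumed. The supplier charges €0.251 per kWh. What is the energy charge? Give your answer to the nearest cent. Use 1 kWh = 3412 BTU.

€41.27

561000 BTU × (0.00029308 kWh/BTU) = 164.4 kWh
Cost = 164.4 kWh × €0.251/kWh = €41.27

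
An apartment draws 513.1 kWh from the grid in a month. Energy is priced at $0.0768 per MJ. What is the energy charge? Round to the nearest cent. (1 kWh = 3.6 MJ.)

513.1 kWh × (3.6 MJ/kWh) = 1,847 MJ
Cost = 1,847 MJ × $0.0768/MJ = $141.86

$141.86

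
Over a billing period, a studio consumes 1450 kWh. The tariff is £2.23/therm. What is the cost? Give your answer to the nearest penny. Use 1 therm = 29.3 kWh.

£110.36

1450 kWh × (0.03413 therm/kWh) = 49.49 therm
Cost = 49.49 therm × £2.23/therm = £110.36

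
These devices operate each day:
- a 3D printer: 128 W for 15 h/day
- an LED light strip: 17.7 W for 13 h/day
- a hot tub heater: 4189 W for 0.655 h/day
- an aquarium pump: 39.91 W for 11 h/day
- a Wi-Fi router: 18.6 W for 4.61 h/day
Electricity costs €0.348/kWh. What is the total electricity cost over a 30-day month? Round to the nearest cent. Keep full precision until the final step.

€56.57

3D printer: 128 W × 15 h × 30 d = 57,600 Wh = 57.6 kWh
LED light strip: 17.7 W × 13 h × 30 d = 6,903 Wh = 6.903 kWh
hot tub heater: 4189 W × 0.655 h × 30 d = 82,314 Wh = 82.31 kWh
aquarium pump: 39.91 W × 11 h × 30 d = 13,170 Wh = 13.17 kWh
Wi-Fi router: 18.6 W × 4.61 h × 30 d = 2,572 Wh = 2.572 kWh
Total energy = 57.6 + 6.903 + 82.31 + 13.17 + 2.572 = 162.6 kWh
Cost = 162.6 kWh × €0.348 = €56.57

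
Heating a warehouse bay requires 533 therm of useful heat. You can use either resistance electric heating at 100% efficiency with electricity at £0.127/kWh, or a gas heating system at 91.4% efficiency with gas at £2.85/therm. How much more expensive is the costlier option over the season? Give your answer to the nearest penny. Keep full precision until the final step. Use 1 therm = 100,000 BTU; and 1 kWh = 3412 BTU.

Heat load = 533 therm × 100,000 = 53,300,000 BTU
Gas: input = 53,300,000 / 0.914 = 58,315,098 BTU = 583.2 therm → 583.2 × £2.85 = £1,661.98
Electric: 53,300,000 BTU / 3412 = 15,620 kWh → × £0.127 = £1,983.91
Difference = |£1,661.98 − £1,983.91| = £321.93

£321.93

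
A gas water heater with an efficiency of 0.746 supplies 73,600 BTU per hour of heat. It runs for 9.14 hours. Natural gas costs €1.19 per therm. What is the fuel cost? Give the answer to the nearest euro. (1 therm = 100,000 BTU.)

Heat delivered = 73,600 BTU/h × 9.14 h = 672,704 BTU
Gas input = 672,704 / 0.746 = 901,748 BTU
= 901,748 / 100,000 = 9.017 therm
Cost = 9.017 × €1.19/therm = €10.73 ≈ €11

€11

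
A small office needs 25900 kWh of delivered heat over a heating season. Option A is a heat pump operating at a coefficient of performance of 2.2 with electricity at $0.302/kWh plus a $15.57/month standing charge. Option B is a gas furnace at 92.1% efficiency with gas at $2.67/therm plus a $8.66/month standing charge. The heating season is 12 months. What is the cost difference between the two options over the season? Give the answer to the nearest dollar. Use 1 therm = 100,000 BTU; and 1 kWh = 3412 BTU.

$1076

Heat load = 25900 kWh × 3412 = 88,370,800 BTU
Gas: input = 88,370,800 / 0.921 = 95,950,923 BTU = 959.5 therm → 959.5 × $2.67 = $2,561.89; + 12 × $8.66 standing = $2,665.81
Heat pump: 88,370,800 BTU / 3412 = 25,900 kWh heat; / 2.2 = 11,770 kWh in → × $0.302 = $3,555.36; + 12 × $15.57 standing = $3,742.20
Difference = |$2,665.81 − $3,742.20| = $1,076.39 ≈ $1076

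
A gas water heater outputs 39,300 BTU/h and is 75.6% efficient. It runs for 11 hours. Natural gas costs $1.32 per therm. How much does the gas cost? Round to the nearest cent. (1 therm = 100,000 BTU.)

Heat delivered = 39,300 BTU/h × 11 h = 432,300 BTU
Gas input = 432,300 / 0.756 = 571,825 BTU
= 571,825 / 100,000 = 5.718 therm
Cost = 5.718 × $1.32/therm = $7.55

$7.55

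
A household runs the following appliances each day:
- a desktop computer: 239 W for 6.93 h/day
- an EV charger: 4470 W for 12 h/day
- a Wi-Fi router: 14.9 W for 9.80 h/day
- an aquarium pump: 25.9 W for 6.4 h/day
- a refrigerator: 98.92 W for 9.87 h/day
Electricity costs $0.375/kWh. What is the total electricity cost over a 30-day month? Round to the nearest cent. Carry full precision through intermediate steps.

desktop computer: 239 W × 6.93 h × 30 d = 49,688 Wh = 49.69 kWh
EV charger: 4470 W × 12 h × 30 d = 1,609,200 Wh = 1,609 kWh
Wi-Fi router: 14.9 W × 9.80 h × 30 d = 4,381 Wh = 4.381 kWh
aquarium pump: 25.9 W × 6.4 h × 30 d = 4,973 Wh = 4.973 kWh
refrigerator: 98.92 W × 9.87 h × 30 d = 29,290 Wh = 29.29 kWh
Total energy = 49.69 + 1,609 + 4.381 + 4.973 + 29.29 = 1,698 kWh
Cost = 1,698 kWh × $0.375 = $636.57

$636.57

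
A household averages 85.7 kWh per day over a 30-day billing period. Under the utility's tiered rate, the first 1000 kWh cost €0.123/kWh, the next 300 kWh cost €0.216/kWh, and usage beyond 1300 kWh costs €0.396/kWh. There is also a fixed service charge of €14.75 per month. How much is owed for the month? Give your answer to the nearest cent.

€705.87

Usage = 85.7 kWh/day × 30 days = 2571 kWh
First 1000 kWh × €0.123 = €123.00
Next 300 kWh × €0.216 = €64.80
Remaining 1271 kWh × €0.396 = €503.32
Energy charge = €691.12; + service €14.75 = €705.87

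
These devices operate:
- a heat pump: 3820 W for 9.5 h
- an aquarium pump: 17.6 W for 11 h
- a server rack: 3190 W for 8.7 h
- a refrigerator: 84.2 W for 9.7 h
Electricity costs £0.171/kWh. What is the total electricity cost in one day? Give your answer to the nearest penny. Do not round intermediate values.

£11.12

heat pump: 3820 W × 9.5 h = 36,290 Wh = 36.29 kWh
aquarium pump: 17.6 W × 11 h = 194 Wh = 0.1936 kWh
server rack: 3190 W × 8.7 h = 27,753 Wh = 27.75 kWh
refrigerator: 84.2 W × 9.7 h = 817 Wh = 0.8167 kWh
Total energy = 36.29 + 0.1936 + 27.75 + 0.8167 = 65.05 kWh
Cost = 65.05 kWh × £0.171 = £11.12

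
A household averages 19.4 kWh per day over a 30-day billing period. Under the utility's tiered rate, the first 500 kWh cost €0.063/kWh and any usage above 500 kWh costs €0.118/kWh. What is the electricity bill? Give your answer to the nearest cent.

Usage = 19.4 kWh/day × 30 days = 582 kWh
First 500 kWh × €0.063 = €31.50
Remaining 82 kWh × €0.118 = €9.68
Total = €41.18

€41.18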